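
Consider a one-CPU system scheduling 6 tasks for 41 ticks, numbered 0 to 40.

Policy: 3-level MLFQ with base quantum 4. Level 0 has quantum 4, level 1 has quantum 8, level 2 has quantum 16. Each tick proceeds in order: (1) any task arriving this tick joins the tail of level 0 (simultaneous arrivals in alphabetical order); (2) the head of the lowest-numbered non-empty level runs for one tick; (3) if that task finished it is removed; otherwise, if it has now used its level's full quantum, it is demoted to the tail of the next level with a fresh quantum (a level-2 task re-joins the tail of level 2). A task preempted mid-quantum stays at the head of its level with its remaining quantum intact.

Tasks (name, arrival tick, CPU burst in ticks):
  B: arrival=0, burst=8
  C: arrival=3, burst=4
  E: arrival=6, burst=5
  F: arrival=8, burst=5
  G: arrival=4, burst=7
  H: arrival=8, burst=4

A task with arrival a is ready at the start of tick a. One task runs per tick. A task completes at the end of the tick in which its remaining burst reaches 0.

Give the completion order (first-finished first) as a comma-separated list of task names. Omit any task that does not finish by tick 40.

completion order = C, H, B, G, E, F

t=0: L0/L1/L2 = B/-/- → run B
t=1: L0/L1/L2 = B/-/- → run B
t=2: L0/L1/L2 = B/-/- → run B
t=3: L0/L1/L2 = BC/-/- → run B
t=4: L0/L1/L2 = CG/B/- → run C
t=5: L0/L1/L2 = CG/B/- → run C
t=6: L0/L1/L2 = CGE/B/- → run C
t=7: L0/L1/L2 = CGE/B/- → run C
t=8: L0/L1/L2 = GEFH/B/- → run G
t=9: L0/L1/L2 = GEFH/B/- → run G
t=10: L0/L1/L2 = GEFH/B/- → run G
t=11: L0/L1/L2 = GEFH/B/- → run G
t=12: L0/L1/L2 = EFH/BG/- → run E
t=13: L0/L1/L2 = EFH/BG/- → run E
t=14: L0/L1/L2 = EFH/BG/- → run E
t=15: L0/L1/L2 = EFH/BG/- → run E
t=16: L0/L1/L2 = FH/BGE/- → run F
t=17: L0/L1/L2 = FH/BGE/- → run F
t=18: L0/L1/L2 = FH/BGE/- → run F
t=19: L0/L1/L2 = FH/BGE/- → run F
t=20: L0/L1/L2 = H/BGEF/- → run H
t=21: L0/L1/L2 = H/BGEF/- → run H
t=22: L0/L1/L2 = H/BGEF/- → run H
t=23: L0/L1/L2 = H/BGEF/- → run H
t=24: L0/L1/L2 = -/BGEF/- → run B
t=25: L0/L1/L2 = -/BGEF/- → run B
t=26: L0/L1/L2 = -/BGEF/- → run B
t=27: L0/L1/L2 = -/BGEF/- → run B
t=28: L0/L1/L2 = -/GEF/- → run G
t=29: L0/L1/L2 = -/GEF/- → run G
t=30: L0/L1/L2 = -/GEF/- → run G
t=31: L0/L1/L2 = -/EF/- → run E
t=32: L0/L1/L2 = -/F/- → run F
t=33: (idle)
t=34: (idle)
t=35: (idle)
t=36: (idle)
t=37: (idle)
t=38: (idle)
t=39: (idle)
t=40: (idle)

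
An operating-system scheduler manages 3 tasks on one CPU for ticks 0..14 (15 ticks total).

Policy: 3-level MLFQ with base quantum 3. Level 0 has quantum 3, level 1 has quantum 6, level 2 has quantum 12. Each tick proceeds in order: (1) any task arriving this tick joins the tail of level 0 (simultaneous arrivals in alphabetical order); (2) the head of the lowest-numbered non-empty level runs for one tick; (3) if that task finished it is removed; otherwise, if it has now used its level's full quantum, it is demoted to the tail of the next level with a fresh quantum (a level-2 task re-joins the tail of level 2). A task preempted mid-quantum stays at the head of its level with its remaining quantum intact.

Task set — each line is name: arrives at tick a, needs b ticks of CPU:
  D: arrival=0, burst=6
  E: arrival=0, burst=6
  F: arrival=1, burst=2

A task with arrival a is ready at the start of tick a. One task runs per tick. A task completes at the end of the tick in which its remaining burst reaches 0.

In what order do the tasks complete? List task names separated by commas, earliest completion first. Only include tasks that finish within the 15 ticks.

completion order = F, D, E

t=0: L0/L1/L2 = DE/-/- → run D
t=1: L0/L1/L2 = DEF/-/- → run D
t=2: L0/L1/L2 = DEF/-/- → run D
t=3: L0/L1/L2 = EF/D/- → run E
t=4: L0/L1/L2 = EF/D/- → run E
t=5: L0/L1/L2 = EF/D/- → run E
t=6: L0/L1/L2 = F/DE/- → run F
t=7: L0/L1/L2 = F/DE/- → run F
t=8: L0/L1/L2 = -/DE/- → run D
t=9: L0/L1/L2 = -/DE/- → run D
t=10: L0/L1/L2 = -/DE/- → run D
t=11: L0/L1/L2 = -/E/- → run E
t=12: L0/L1/L2 = -/E/- → run E
t=13: L0/L1/L2 = -/E/- → run E
t=14: (idle)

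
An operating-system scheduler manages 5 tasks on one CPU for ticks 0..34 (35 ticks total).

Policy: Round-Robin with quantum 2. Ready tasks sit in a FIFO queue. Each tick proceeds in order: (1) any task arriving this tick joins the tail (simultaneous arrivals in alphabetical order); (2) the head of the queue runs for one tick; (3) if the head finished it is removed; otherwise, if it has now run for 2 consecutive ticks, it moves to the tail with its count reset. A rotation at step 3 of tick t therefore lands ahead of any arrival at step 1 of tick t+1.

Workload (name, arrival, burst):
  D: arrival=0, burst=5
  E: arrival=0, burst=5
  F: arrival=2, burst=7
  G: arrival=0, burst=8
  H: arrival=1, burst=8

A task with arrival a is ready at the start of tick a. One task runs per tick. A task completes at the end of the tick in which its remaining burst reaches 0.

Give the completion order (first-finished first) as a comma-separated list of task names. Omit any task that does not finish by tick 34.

t=0: queue=[D,E,G] q_used=0 → run D
t=1: queue=[D,E,G,H] q_used=1 → run D
t=2: queue=[E,G,H,D,F] q_used=0 → run E
t=3: queue=[E,G,H,D,F] q_used=1 → run E
t=4: queue=[G,H,D,F,E] q_used=0 → run G
t=5: queue=[G,H,D,F,E] q_used=1 → run G
t=6: queue=[H,D,F,E,G] q_used=0 → run H
t=7: queue=[H,D,F,E,G] q_used=1 → run H
t=8: queue=[D,F,E,G,H] q_used=0 → run D
t=9: queue=[D,F,E,G,H] q_used=1 → run D
t=10: queue=[F,E,G,H,D] q_used=0 → run F
t=11: queue=[F,E,G,H,D] q_used=1 → run F
t=12: queue=[E,G,H,D,F] q_used=0 → run E
t=13: queue=[E,G,H,D,F] q_used=1 → run E
t=14: queue=[G,H,D,F,E] q_used=0 → run G
t=15: queue=[G,H,D,F,E] q_used=1 → run G
t=16: queue=[H,D,F,E,G] q_used=0 → run H
t=17: queue=[H,D,F,E,G] q_used=1 → run H
t=18: queue=[D,F,E,G,H] q_used=0 → run D
t=19: queue=[F,E,G,H] q_used=0 → run F
t=20: queue=[F,E,G,H] q_used=1 → run F
t=21: queue=[E,G,H,F] q_used=0 → run E
t=22: queue=[G,H,F] q_used=0 → run G
t=23: queue=[G,H,F] q_used=1 → run G
t=24: queue=[H,F,G] q_used=0 → run H
t=25: queue=[H,F,G] q_used=1 → run H
t=26: queue=[F,G,H] q_used=0 → run F
t=27: queue=[F,G,H] q_used=1 → run F
t=28: queue=[G,H,F] q_used=0 → run G
t=29: queue=[G,H,F] q_used=1 → run G
t=30: queue=[H,F] q_used=0 → run H
t=31: queue=[H,F] q_used=1 → run H
t=32: queue=[F] q_used=0 → run F
t=33: (idle)
t=34: (idle)

completion order = D, E, G, H, F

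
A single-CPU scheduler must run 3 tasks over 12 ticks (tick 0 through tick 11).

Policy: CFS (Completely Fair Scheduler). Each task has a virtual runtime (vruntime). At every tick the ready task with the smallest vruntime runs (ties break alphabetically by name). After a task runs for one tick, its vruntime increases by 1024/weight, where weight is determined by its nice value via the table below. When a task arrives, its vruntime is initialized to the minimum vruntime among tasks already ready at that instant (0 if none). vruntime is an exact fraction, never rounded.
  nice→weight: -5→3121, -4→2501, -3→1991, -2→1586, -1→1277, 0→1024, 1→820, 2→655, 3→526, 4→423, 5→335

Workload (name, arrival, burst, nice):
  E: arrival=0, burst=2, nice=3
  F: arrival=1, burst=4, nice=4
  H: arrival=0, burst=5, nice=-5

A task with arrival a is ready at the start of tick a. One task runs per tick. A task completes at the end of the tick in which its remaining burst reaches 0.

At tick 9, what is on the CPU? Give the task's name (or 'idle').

running at tick 9 = F

t=0: vr[E=0 H=0] → run E
t=1: vr[E=512/263 F=0 H=0] → run F
t=2: vr[E=512/263 F=1024/423 H=0] → run H
t=3: vr[E=512/263 F=1024/423 H=1024/3121] → run H
t=4: vr[E=512/263 F=1024/423 H=2048/3121] → run H
t=5: vr[E=512/263 F=1024/423 H=3072/3121] → run H
t=6: vr[E=512/263 F=1024/423 H=4096/3121] → run H
t=7: vr[E=512/263 F=1024/423] → run E
t=8: vr[F=1024/423] → run F
t=9: vr[F=2048/423] → run F
t=10: vr[F=1024/141] → run F
t=11: (idle)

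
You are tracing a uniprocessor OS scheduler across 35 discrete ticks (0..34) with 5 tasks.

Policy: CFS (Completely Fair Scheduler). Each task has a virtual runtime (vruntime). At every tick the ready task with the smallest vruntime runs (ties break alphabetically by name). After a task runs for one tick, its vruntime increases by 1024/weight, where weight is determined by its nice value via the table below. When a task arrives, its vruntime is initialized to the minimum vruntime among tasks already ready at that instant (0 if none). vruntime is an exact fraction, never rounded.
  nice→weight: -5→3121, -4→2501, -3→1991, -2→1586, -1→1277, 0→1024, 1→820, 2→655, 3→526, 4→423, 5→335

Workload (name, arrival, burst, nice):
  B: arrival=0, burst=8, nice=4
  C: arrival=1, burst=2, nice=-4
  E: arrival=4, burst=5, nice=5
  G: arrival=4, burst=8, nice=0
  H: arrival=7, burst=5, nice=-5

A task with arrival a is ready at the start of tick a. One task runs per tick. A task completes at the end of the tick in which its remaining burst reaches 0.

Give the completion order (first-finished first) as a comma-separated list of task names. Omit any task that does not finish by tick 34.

completion order = C, H, G, B, E

t=0: vr[B=0] → run B
t=1: vr[B=1024/423 C=1024/423] → run B
t=2: vr[B=2048/423 C=1024/423] → run C
t=3: vr[B=2048/423 C=2994176/1057923] → run C
t=4: vr[B=2048/423 E=2048/423 G=2048/423] → run B
t=5: vr[B=1024/141 E=2048/423 G=2048/423] → run E
t=6: vr[B=1024/141 E=1119232/141705 G=2048/423] → run G
t=7: vr[B=1024/141 E=1119232/141705 G=2471/423 H=2471/423] → run G
t=8: vr[B=1024/141 E=1119232/141705 G=2894/423 H=2471/423] → run H
t=9: vr[B=1024/141 E=1119232/141705 G=2894/423 H=8145143/1320183] → run H
t=10: vr[B=1024/141 E=1119232/141705 G=2894/423 H=8578295/1320183] → run H
t=11: vr[B=1024/141 E=1119232/141705 G=2894/423 H=9011447/1320183] → run H
t=12: vr[B=1024/141 E=1119232/141705 G=2894/423 H=9444599/1320183] → run G
t=13: vr[B=1024/141 E=1119232/141705 G=3317/423 H=9444599/1320183] → run H
t=14: vr[B=1024/141 E=1119232/141705 G=3317/423] → run B
t=15: vr[B=4096/423 E=1119232/141705 G=3317/423] → run G
t=16: vr[B=4096/423 E=1119232/141705 G=3740/423] → run E
t=17: vr[B=4096/423 E=1552384/141705 G=3740/423] → run G
t=18: vr[B=4096/423 E=1552384/141705 G=4163/423] → run B
t=19: vr[B=5120/423 E=1552384/141705 G=4163/423] → run G
t=20: vr[B=5120/423 E=1552384/141705 G=4586/423] → run G
t=21: vr[B=5120/423 E=1552384/141705 G=5009/423] → run E
t=22: vr[B=5120/423 E=1985536/141705 G=5009/423] → run G
t=23: vr[B=5120/423 E=1985536/141705] → run B
t=24: vr[B=2048/141 E=1985536/141705] → run E
t=25: vr[B=2048/141 E=2418688/141705] → run B
t=26: vr[B=7168/423 E=2418688/141705] → run B
t=27: vr[E=2418688/141705] → run E
t=28: (idle)
t=29: (idle)
t=30: (idle)
t=31: (idle)
t=32: (idle)
t=33: (idle)
t=34: (idle)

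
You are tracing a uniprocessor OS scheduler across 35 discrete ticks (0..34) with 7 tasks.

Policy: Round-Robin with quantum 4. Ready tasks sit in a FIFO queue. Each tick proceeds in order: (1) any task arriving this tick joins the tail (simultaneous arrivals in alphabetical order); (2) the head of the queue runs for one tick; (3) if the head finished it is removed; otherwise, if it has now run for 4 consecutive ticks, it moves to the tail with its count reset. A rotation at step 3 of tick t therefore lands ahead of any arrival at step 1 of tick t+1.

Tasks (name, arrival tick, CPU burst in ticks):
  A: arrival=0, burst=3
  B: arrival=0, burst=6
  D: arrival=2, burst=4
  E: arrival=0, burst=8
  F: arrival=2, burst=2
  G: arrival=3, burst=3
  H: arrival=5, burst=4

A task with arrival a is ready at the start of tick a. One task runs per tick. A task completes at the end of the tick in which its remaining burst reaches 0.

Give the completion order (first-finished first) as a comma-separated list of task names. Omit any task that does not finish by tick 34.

completion order = A, D, F, G, H, B, E

t=0: queue=[A,B,E] q_used=0 → run A
t=1: queue=[A,B,E] q_used=1 → run A
t=2: queue=[A,B,E,D,F] q_used=2 → run A
t=3: queue=[B,E,D,F,G] q_used=0 → run B
t=4: queue=[B,E,D,F,G] q_used=1 → run B
t=5: queue=[B,E,D,F,G,H] q_used=2 → run B
t=6: queue=[B,E,D,F,G,H] q_used=3 → run B
t=7: queue=[E,D,F,G,H,B] q_used=0 → run E
t=8: queue=[E,D,F,G,H,B] q_used=1 → run E
t=9: queue=[E,D,F,G,H,B] q_used=2 → run E
t=10: queue=[E,D,F,G,H,B] q_used=3 → run E
t=11: queue=[D,F,G,H,B,E] q_used=0 → run D
t=12: queue=[D,F,G,H,B,E] q_used=1 → run D
t=13: queue=[D,F,G,H,B,E] q_used=2 → run D
t=14: queue=[D,F,G,H,B,E] q_used=3 → run D
t=15: queue=[F,G,H,B,E] q_used=0 → run F
t=16: queue=[F,G,H,B,E] q_used=1 → run F
t=17: queue=[G,H,B,E] q_used=0 → run G
t=18: queue=[G,H,B,E] q_used=1 → run G
t=19: queue=[G,H,B,E] q_used=2 → run G
t=20: queue=[H,B,E] q_used=0 → run H
t=21: queue=[H,B,E] q_used=1 → run H
t=22: queue=[H,B,E] q_used=2 → run H
t=23: queue=[H,B,E] q_used=3 → run H
t=24: queue=[B,E] q_used=0 → run B
t=25: queue=[B,E] q_used=1 → run B
t=26: queue=[E] q_used=0 → run E
t=27: queue=[E] q_used=1 → run E
t=28: queue=[E] q_used=2 → run E
t=29: queue=[E] q_used=3 → run E
t=30: (idle)
t=31: (idle)
t=32: (idle)
t=33: (idle)
t=34: (idle)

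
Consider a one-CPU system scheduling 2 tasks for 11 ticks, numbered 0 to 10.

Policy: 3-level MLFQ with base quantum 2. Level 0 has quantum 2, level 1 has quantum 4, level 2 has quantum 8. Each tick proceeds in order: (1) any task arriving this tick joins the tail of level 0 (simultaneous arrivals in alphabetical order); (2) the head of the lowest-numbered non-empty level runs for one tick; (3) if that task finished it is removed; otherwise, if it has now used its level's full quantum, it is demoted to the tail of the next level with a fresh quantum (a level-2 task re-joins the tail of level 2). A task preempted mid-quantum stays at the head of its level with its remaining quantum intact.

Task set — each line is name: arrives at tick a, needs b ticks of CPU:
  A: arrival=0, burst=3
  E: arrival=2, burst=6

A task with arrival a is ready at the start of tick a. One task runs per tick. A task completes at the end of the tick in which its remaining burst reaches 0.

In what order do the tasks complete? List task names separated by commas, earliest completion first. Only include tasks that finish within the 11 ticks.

t=0: L0/L1/L2 = A/-/- → run A
t=1: L0/L1/L2 = A/-/- → run A
t=2: L0/L1/L2 = E/A/- → run E
t=3: L0/L1/L2 = E/A/- → run E
t=4: L0/L1/L2 = -/AE/- → run A
t=5: L0/L1/L2 = -/E/- → run E
t=6: L0/L1/L2 = -/E/- → run E
t=7: L0/L1/L2 = -/E/- → run E
t=8: L0/L1/L2 = -/E/- → run E
t=9: (idle)
t=10: (idle)

completion order = A, E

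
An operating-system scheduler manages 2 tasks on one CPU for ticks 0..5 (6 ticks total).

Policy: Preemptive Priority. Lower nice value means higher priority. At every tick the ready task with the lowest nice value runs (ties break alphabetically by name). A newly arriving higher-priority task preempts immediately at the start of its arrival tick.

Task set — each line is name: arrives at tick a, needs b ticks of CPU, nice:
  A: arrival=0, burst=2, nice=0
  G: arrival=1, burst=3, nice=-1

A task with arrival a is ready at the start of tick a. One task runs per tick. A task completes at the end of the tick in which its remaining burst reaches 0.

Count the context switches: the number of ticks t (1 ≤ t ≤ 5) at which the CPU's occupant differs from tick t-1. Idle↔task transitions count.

context switches = 3

t=0: ready={A} → run A
t=1: ready={A,G} → run G
t=2: ready={A,G} → run G
t=3: ready={A,G} → run G
t=4: ready={A} → run A
t=5: (idle)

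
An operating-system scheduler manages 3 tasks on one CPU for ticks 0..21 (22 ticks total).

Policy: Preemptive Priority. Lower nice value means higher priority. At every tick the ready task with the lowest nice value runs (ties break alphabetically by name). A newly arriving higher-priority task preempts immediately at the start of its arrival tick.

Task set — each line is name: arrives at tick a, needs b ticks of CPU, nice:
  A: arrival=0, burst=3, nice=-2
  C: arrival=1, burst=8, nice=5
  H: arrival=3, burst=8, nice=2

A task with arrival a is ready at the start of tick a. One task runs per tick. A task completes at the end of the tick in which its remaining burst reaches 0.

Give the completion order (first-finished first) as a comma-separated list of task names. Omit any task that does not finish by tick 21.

completion order = A, H, C

t=0: ready={A} → run A
t=1: ready={A,C} → run A
t=2: ready={A,C} → run A
t=3: ready={C,H} → run H
t=4: ready={C,H} → run H
t=5: ready={C,H} → run H
t=6: ready={C,H} → run H
t=7: ready={C,H} → run H
t=8: ready={C,H} → run H
t=9: ready={C,H} → run H
t=10: ready={C,H} → run H
t=11: ready={C} → run C
t=12: ready={C} → run C
t=13: ready={C} → run C
t=14: ready={C} → run C
t=15: ready={C} → run C
t=16: ready={C} → run C
t=17: ready={C} → run C
t=18: ready={C} → run C
t=19: (idle)
t=20: (idle)
t=21: (idle)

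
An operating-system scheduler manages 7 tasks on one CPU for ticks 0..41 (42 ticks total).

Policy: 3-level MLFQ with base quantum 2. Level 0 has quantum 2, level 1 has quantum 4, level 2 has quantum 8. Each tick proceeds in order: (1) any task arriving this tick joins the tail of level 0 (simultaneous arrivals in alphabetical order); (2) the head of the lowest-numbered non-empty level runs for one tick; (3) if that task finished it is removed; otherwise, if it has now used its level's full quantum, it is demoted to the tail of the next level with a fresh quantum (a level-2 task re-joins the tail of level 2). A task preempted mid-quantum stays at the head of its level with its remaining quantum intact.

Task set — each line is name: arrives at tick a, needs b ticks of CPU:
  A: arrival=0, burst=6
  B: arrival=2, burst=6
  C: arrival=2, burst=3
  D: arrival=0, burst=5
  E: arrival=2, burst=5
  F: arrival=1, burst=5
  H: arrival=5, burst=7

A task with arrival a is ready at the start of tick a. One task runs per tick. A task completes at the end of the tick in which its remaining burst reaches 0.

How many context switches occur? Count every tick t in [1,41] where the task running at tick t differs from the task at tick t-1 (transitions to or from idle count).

t=0: L0/L1/L2 = AD/-/- → run A
t=1: L0/L1/L2 = ADF/-/- → run A
t=2: L0/L1/L2 = DFBCE/A/- → run D
t=3: L0/L1/L2 = DFBCE/A/- → run D
t=4: L0/L1/L2 = FBCE/AD/- → run F
t=5: L0/L1/L2 = FBCEH/AD/- → run F
t=6: L0/L1/L2 = BCEH/ADF/- → run B
t=7: L0/L1/L2 = BCEH/ADF/- → run B
t=8: L0/L1/L2 = CEH/ADFB/- → run C
t=9: L0/L1/L2 = CEH/ADFB/- → run C
t=10: L0/L1/L2 = EH/ADFBC/- → run E
t=11: L0/L1/L2 = EH/ADFBC/- → run E
t=12: L0/L1/L2 = H/ADFBCE/- → run H
t=13: L0/L1/L2 = H/ADFBCE/- → run H
t=14: L0/L1/L2 = -/ADFBCEH/- → run A
t=15: L0/L1/L2 = -/ADFBCEH/- → run A
t=16: L0/L1/L2 = -/ADFBCEH/- → run A
t=17: L0/L1/L2 = -/ADFBCEH/- → run A
t=18: L0/L1/L2 = -/DFBCEH/- → run D
t=19: L0/L1/L2 = -/DFBCEH/- → run D
t=20: L0/L1/L2 = -/DFBCEH/- → run D
t=21: L0/L1/L2 = -/FBCEH/- → run F
t=22: L0/L1/L2 = -/FBCEH/- → run F
t=23: L0/L1/L2 = -/FBCEH/- → run F
t=24: L0/L1/L2 = -/BCEH/- → run B
t=25: L0/L1/L2 = -/BCEH/- → run B
t=26: L0/L1/L2 = -/BCEH/- → run B
t=27: L0/L1/L2 = -/BCEH/- → run B
t=28: L0/L1/L2 = -/CEH/- → run C
t=29: L0/L1/L2 = -/EH/- → run E
t=30: L0/L1/L2 = -/EH/- → run E
t=31: L0/L1/L2 = -/EH/- → run E
t=32: L0/L1/L2 = -/H/- → run H
t=33: L0/L1/L2 = -/H/- → run H
t=34: L0/L1/L2 = -/H/- → run H
t=35: L0/L1/L2 = -/H/- → run H
t=36: L0/L1/L2 = -/-/H → run H
t=37: (idle)
t=38: (idle)
t=39: (idle)
t=40: (idle)
t=41: (idle)

context switches = 14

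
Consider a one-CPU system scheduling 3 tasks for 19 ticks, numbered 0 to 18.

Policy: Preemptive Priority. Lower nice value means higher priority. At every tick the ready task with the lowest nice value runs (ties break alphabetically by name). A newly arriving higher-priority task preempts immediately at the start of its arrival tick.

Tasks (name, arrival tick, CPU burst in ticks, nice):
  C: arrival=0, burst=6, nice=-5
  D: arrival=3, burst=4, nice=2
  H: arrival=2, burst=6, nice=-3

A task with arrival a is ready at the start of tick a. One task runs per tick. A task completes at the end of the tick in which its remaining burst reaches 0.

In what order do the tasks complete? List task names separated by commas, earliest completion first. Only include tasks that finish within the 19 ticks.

completion order = C, H, D

t=0: ready={C} → run C
t=1: ready={C} → run C
t=2: ready={C,H} → run C
t=3: ready={C,D,H} → run C
t=4: ready={C,D,H} → run C
t=5: ready={C,D,H} → run C
t=6: ready={D,H} → run H
t=7: ready={D,H} → run H
t=8: ready={D,H} → run H
t=9: ready={D,H} → run H
t=10: ready={D,H} → run H
t=11: ready={D,H} → run H
t=12: ready={D} → run D
t=13: ready={D} → run D
t=14: ready={D} → run D
t=15: ready={D} → run D
t=16: (idle)
t=17: (idle)
t=18: (idle)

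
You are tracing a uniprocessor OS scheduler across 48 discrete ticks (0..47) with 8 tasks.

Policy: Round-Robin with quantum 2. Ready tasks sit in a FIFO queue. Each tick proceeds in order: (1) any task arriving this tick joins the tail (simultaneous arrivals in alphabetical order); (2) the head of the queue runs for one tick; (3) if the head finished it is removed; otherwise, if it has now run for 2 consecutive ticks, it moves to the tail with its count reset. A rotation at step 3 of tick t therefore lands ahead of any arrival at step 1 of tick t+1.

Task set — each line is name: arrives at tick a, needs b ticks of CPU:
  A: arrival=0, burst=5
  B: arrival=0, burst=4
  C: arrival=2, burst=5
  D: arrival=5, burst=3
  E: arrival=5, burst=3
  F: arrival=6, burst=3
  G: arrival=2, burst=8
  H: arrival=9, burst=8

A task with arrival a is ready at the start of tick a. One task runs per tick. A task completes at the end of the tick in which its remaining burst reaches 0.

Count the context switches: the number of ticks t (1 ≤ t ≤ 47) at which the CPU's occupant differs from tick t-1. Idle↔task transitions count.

t=0: queue=[A,B] q_used=0 → run A
t=1: queue=[A,B] q_used=1 → run A
t=2: queue=[B,A,C,G] q_used=0 → run B
t=3: queue=[B,A,C,G] q_used=1 → run B
t=4: queue=[A,C,G,B] q_used=0 → run A
t=5: queue=[A,C,G,B,D,E] q_used=1 → run A
t=6: queue=[C,G,B,D,E,A,F] q_used=0 → run C
t=7: queue=[C,G,B,D,E,A,F] q_used=1 → run C
t=8: queue=[G,B,D,E,A,F,C] q_used=0 → run G
t=9: queue=[G,B,D,E,A,F,C,H] q_used=1 → run G
t=10: queue=[B,D,E,A,F,C,H,G] q_used=0 → run B
t=11: queue=[B,D,E,A,F,C,H,G] q_used=1 → run B
t=12: queue=[D,E,A,F,C,H,G] q_used=0 → run D
t=13: queue=[D,E,A,F,C,H,G] q_used=1 → run D
t=14: queue=[E,A,F,C,H,G,D] q_used=0 → run E
t=15: queue=[E,A,F,C,H,G,D] q_used=1 → run E
t=16: queue=[A,F,C,H,G,D,E] q_used=0 → run A
t=17: queue=[F,C,H,G,D,E] q_used=0 → run F
t=18: queue=[F,C,H,G,D,E] q_used=1 → run F
t=19: queue=[C,H,G,D,E,F] q_used=0 → run C
t=20: queue=[C,H,G,D,E,F] q_used=1 → run C
t=21: queue=[H,G,D,E,F,C] q_used=0 → run H
t=22: queue=[H,G,D,E,F,C] q_used=1 → run H
t=23: queue=[G,D,E,F,C,H] q_used=0 → run G
t=24: queue=[G,D,E,F,C,H] q_used=1 → run G
t=25: queue=[D,E,F,C,H,G] q_used=0 → run D
t=26: queue=[E,F,C,H,G] q_used=0 → run E
t=27: queue=[F,C,H,G] q_used=0 → run F
t=28: queue=[C,H,G] q_used=0 → run C
t=29: queue=[H,G] q_used=0 → run H
t=30: queue=[H,G] q_used=1 → run H
t=31: queue=[G,H] q_used=0 → run G
t=32: queue=[G,H] q_used=1 → run G
t=33: queue=[H,G] q_used=0 → run H
t=34: queue=[H,G] q_used=1 → run H
t=35: queue=[G,H] q_used=0 → run G
t=36: queue=[G,H] q_used=1 → run G
t=37: queue=[H] q_used=0 → run H
t=38: queue=[H] q_used=1 → run H
t=39: (idle)
t=40: (idle)
t=41: (idle)
t=42: (idle)
t=43: (idle)
t=44: (idle)
t=45: (idle)
t=46: (idle)
t=47: (idle)

context switches = 22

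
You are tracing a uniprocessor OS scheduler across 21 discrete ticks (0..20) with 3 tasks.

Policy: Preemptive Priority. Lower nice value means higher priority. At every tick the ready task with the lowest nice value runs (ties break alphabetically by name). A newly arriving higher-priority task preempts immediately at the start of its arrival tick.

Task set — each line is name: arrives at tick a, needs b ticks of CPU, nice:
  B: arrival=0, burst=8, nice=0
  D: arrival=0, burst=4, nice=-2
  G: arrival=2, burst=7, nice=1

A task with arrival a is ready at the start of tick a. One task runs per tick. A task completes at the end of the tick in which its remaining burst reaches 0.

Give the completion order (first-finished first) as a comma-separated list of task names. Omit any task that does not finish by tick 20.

completion order = D, B, G

t=0: ready={B,D} → run D
t=1: ready={B,D} → run D
t=2: ready={B,D,G} → run D
t=3: ready={B,D,G} → run D
t=4: ready={B,G} → run B
t=5: ready={B,G} → run B
t=6: ready={B,G} → run B
t=7: ready={B,G} → run B
t=8: ready={B,G} → run B
t=9: ready={B,G} → run B
t=10: ready={B,G} → run B
t=11: ready={B,G} → run B
t=12: ready={G} → run G
t=13: ready={G} → run G
t=14: ready={G} → run G
t=15: ready={G} → run G
t=16: ready={G} → run G
t=17: ready={G} → run G
t=18: ready={G} → run G
t=19: (idle)
t=20: (idle)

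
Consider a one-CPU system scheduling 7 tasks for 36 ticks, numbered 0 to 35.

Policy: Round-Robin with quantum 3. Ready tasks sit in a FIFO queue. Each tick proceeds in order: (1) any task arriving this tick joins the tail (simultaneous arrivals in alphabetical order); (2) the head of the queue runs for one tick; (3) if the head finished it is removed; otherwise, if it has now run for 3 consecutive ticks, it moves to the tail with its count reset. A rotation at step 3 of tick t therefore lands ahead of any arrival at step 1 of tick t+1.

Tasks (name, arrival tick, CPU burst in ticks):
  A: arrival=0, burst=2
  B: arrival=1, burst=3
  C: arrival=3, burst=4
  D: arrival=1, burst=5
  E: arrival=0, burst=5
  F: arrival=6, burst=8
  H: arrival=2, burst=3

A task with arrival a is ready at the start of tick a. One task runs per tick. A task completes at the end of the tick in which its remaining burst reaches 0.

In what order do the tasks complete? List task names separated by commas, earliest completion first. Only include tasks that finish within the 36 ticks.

t=0: queue=[A,E] q_used=0 → run A
t=1: queue=[A,E,B,D] q_used=1 → run A
t=2: queue=[E,B,D,H] q_used=0 → run E
t=3: queue=[E,B,D,H,C] q_used=1 → run E
t=4: queue=[E,B,D,H,C] q_used=2 → run E
t=5: queue=[B,D,H,C,E] q_used=0 → run B
t=6: queue=[B,D,H,C,E,F] q_used=1 → run B
t=7: queue=[B,D,H,C,E,F] q_used=2 → run B
t=8: queue=[D,H,C,E,F] q_used=0 → run D
t=9: queue=[D,H,C,E,F] q_used=1 → run D
t=10: queue=[D,H,C,E,F] q_used=2 → run D
t=11: queue=[H,C,E,F,D] q_used=0 → run H
t=12: queue=[H,C,E,F,D] q_used=1 → run H
t=13: queue=[H,C,E,F,D] q_used=2 → run H
t=14: queue=[C,E,F,D] q_used=0 → run C
t=15: queue=[C,E,F,D] q_used=1 → run C
t=16: queue=[C,E,F,D] q_used=2 → run C
t=17: queue=[E,F,D,C] q_used=0 → run E
t=18: queue=[E,F,D,C] q_used=1 → run E
t=19: queue=[F,D,C] q_used=0 → run F
t=20: queue=[F,D,C] q_used=1 → run F
t=21: queue=[F,D,C] q_used=2 → run F
t=22: queue=[D,C,F] q_used=0 → run D
t=23: queue=[D,C,F] q_used=1 → run D
t=24: queue=[C,F] q_used=0 → run C
t=25: queue=[F] q_used=0 → run F
t=26: queue=[F] q_used=1 → run F
t=27: queue=[F] q_used=2 → run F
t=28: queue=[F] q_used=0 → run F
t=29: queue=[F] q_used=1 → run F
t=30: (idle)
t=31: (idle)
t=32: (idle)
t=33: (idle)
t=34: (idle)
t=35: (idle)

completion order = A, B, H, E, D, C, F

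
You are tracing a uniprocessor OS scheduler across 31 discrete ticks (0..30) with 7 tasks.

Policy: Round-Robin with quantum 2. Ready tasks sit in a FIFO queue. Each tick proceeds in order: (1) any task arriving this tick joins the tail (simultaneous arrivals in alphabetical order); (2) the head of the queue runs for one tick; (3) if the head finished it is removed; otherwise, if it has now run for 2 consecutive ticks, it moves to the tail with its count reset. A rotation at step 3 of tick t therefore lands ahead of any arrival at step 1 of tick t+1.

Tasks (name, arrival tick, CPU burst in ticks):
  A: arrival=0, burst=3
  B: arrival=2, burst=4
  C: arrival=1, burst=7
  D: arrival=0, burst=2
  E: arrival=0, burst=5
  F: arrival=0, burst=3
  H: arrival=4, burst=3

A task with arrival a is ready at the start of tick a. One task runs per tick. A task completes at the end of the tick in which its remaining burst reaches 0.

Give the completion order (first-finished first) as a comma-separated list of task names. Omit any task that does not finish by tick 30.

t=0: queue=[A,D,E,F] q_used=0 → run A
t=1: queue=[A,D,E,F,C] q_used=1 → run A
t=2: queue=[D,E,F,C,A,B] q_used=0 → run D
t=3: queue=[D,E,F,C,A,B] q_used=1 → run D
t=4: queue=[E,F,C,A,B,H] q_used=0 → run E
t=5: queue=[E,F,C,A,B,H] q_used=1 → run E
t=6: queue=[F,C,A,B,H,E] q_used=0 → run F
t=7: queue=[F,C,A,B,H,E] q_used=1 → run F
t=8: queue=[C,A,B,H,E,F] q_used=0 → run C
t=9: queue=[C,A,B,H,E,F] q_used=1 → run C
t=10: queue=[A,B,H,E,F,C] q_used=0 → run A
t=11: queue=[B,H,E,F,C] q_used=0 → run B
t=12: queue=[B,H,E,F,C] q_used=1 → run B
t=13: queue=[H,E,F,C,B] q_used=0 → run H
t=14: queue=[H,E,F,C,B] q_used=1 → run H
t=15: queue=[E,F,C,B,H] q_used=0 → run E
t=16: queue=[E,F,C,B,H] q_used=1 → run E
t=17: queue=[F,C,B,H,E] q_used=0 → run F
t=18: queue=[C,B,H,E] q_used=0 → run C
t=19: queue=[C,B,H,E] q_used=1 → run C
t=20: queue=[B,H,E,C] q_used=0 → run B
t=21: queue=[B,H,E,C] q_used=1 → run B
t=22: queue=[H,E,C] q_used=0 → run H
t=23: queue=[E,C] q_used=0 → run E
t=24: queue=[C] q_used=0 → run C
t=25: queue=[C] q_used=1 → run C
t=26: queue=[C] q_used=0 → run C
t=27: (idle)
t=28: (idle)
t=29: (idle)
t=30: (idle)

completion order = D, A, F, B, H, E, C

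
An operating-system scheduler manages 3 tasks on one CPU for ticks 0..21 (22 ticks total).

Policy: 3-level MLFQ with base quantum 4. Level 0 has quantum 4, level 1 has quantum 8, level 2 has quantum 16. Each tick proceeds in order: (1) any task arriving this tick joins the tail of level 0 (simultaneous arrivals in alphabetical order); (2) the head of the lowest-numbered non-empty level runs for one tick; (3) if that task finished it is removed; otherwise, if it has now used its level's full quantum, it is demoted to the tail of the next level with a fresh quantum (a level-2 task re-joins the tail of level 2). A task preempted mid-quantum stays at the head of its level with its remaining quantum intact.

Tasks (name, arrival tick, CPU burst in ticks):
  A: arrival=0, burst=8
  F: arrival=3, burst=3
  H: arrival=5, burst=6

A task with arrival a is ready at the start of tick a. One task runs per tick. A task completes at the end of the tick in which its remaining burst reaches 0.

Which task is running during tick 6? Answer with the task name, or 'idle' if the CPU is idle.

t=0: L0/L1/L2 = A/-/- → run A
t=1: L0/L1/L2 = A/-/- → run A
t=2: L0/L1/L2 = A/-/- → run A
t=3: L0/L1/L2 = AF/-/- → run A
t=4: L0/L1/L2 = F/A/- → run F
t=5: L0/L1/L2 = FH/A/- → run F
t=6: L0/L1/L2 = FH/A/- → run F
t=7: L0/L1/L2 = H/A/- → run H
t=8: L0/L1/L2 = H/A/- → run H
t=9: L0/L1/L2 = H/A/- → run H
t=10: L0/L1/L2 = H/A/- → run H
t=11: L0/L1/L2 = -/AH/- → run A
t=12: L0/L1/L2 = -/AH/- → run A
t=13: L0/L1/L2 = -/AH/- → run A
t=14: L0/L1/L2 = -/AH/- → run A
t=15: L0/L1/L2 = -/H/- → run H
t=16: L0/L1/L2 = -/H/- → run H
t=17: (idle)
t=18: (idle)
t=19: (idle)
t=20: (idle)
t=21: (idle)

running at tick 6 = F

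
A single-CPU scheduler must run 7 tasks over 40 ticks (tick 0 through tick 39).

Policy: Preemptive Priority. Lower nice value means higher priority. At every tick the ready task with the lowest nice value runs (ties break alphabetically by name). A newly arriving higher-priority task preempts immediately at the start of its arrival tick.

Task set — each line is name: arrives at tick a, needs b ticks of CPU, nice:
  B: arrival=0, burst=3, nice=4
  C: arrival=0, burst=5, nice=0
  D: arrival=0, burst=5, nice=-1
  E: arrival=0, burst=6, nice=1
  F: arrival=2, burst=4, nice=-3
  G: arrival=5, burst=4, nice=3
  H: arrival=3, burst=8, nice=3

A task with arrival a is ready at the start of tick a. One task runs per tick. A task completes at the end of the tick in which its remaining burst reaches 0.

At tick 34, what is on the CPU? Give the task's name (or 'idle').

t=0: ready={B,C,D,E} → run D
t=1: ready={B,C,D,E} → run D
t=2: ready={B,C,D,E,F} → run F
t=3: ready={B,C,D,E,F,H} → run F
t=4: ready={B,C,D,E,F,H} → run F
t=5: ready={B,C,D,E,F,G,H} → run F
t=6: ready={B,C,D,E,G,H} → run D
t=7: ready={B,C,D,E,G,H} → run D
t=8: ready={B,C,D,E,G,H} → run D
t=9: ready={B,C,E,G,H} → run C
t=10: ready={B,C,E,G,H} → run C
t=11: ready={B,C,E,G,H} → run C
t=12: ready={B,C,E,G,H} → run C
t=13: ready={B,C,E,G,H} → run C
t=14: ready={B,E,G,H} → run E
t=15: ready={B,E,G,H} → run E
t=16: ready={B,E,G,H} → run E
t=17: ready={B,E,G,H} → run E
t=18: ready={B,E,G,H} → run E
t=19: ready={B,E,G,H} → run E
t=20: ready={B,G,H} → run G
t=21: ready={B,G,H} → run G
t=22: ready={B,G,H} → run G
t=23: ready={B,G,H} → run G
t=24: ready={B,H} → run H
t=25: ready={B,H} → run H
t=26: ready={B,H} → run H
t=27: ready={B,H} → run H
t=28: ready={B,H} → run H
t=29: ready={B,H} → run H
t=30: ready={B,H} → run H
t=31: ready={B,H} → run H
t=32: ready={B} → run B
t=33: ready={B} → run B
t=34: ready={B} → run B
t=35: (idle)
t=36: (idle)
t=37: (idle)
t=38: (idle)
t=39: (idle)

running at tick 34 = B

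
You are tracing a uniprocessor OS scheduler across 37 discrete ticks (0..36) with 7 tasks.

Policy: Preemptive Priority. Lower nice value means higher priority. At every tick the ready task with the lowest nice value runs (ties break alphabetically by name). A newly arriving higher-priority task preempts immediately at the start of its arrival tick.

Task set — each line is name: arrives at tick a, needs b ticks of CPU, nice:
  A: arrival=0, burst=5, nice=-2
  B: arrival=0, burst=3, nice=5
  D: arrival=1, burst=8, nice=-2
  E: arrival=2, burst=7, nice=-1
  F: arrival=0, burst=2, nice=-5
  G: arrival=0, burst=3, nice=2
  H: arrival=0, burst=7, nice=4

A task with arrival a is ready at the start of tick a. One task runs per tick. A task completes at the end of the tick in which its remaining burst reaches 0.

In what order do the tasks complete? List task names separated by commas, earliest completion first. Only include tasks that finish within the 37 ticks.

completion order = F, A, D, E, G, H, B

t=0: ready={A,B,F,G,H} → run F
t=1: ready={A,B,D,F,G,H} → run F
t=2: ready={A,B,D,E,G,H} → run A
t=3: ready={A,B,D,E,G,H} → run A
t=4: ready={A,B,D,E,G,H} → run A
t=5: ready={A,B,D,E,G,H} → run A
t=6: ready={A,B,D,E,G,H} → run A
t=7: ready={B,D,E,G,H} → run D
t=8: ready={B,D,E,G,H} → run D
t=9: ready={B,D,E,G,H} → run D
t=10: ready={B,D,E,G,H} → run D
t=11: ready={B,D,E,G,H} → run D
t=12: ready={B,D,E,G,H} → run D
t=13: ready={B,D,E,G,H} → run D
t=14: ready={B,D,E,G,H} → run D
t=15: ready={B,E,G,H} → run E
t=16: ready={B,E,G,H} → run E
t=17: ready={B,E,G,H} → run E
t=18: ready={B,E,G,H} → run E
t=19: ready={B,E,G,H} → run E
t=20: ready={B,E,G,H} → run E
t=21: ready={B,E,G,H} → run E
t=22: ready={B,G,H} → run G
t=23: ready={B,G,H} → run G
t=24: ready={B,G,H} → run G
t=25: ready={B,H} → run H
t=26: ready={B,H} → run H
t=27: ready={B,H} → run H
t=28: ready={B,H} → run H
t=29: ready={B,H} → run H
t=30: ready={B,H} → run H
t=31: ready={B,H} → run H
t=32: ready={B} → run B
t=33: ready={B} → run B
t=34: ready={B} → run B
t=35: (idle)
t=36: (idle)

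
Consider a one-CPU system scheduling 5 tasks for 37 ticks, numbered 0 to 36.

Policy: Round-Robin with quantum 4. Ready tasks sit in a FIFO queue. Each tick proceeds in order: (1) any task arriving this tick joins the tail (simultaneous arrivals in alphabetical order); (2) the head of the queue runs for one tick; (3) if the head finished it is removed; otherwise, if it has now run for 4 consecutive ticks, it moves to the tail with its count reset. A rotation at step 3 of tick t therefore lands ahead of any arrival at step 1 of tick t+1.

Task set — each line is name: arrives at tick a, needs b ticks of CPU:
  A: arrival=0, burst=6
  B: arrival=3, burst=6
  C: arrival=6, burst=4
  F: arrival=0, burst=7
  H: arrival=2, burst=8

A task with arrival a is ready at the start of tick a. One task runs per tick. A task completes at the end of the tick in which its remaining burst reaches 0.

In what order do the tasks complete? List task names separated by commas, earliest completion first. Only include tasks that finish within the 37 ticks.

completion order = A, C, F, H, B

t=0: queue=[A,F] q_used=0 → run A
t=1: queue=[A,F] q_used=1 → run A
t=2: queue=[A,F,H] q_used=2 → run A
t=3: queue=[A,F,H,B] q_used=3 → run A
t=4: queue=[F,H,B,A] q_used=0 → run F
t=5: queue=[F,H,B,A] q_used=1 → run F
t=6: queue=[F,H,B,A,C] q_used=2 → run F
t=7: queue=[F,H,B,A,C] q_used=3 → run F
t=8: queue=[H,B,A,C,F] q_used=0 → run H
t=9: queue=[H,B,A,C,F] q_used=1 → run H
t=10: queue=[H,B,A,C,F] q_used=2 → run H
t=11: queue=[H,B,A,C,F] q_used=3 → run H
t=12: queue=[B,A,C,F,H] q_used=0 → run B
t=13: queue=[B,A,C,F,H] q_used=1 → run B
t=14: queue=[B,A,C,F,H] q_used=2 → run B
t=15: queue=[B,A,C,F,H] q_used=3 → run B
t=16: queue=[A,C,F,H,B] q_used=0 → run A
t=17: queue=[A,C,F,H,B] q_used=1 → run A
t=18: queue=[C,F,H,B] q_used=0 → run C
t=19: queue=[C,F,H,B] q_used=1 → run C
t=20: queue=[C,F,H,B] q_used=2 → run C
t=21: queue=[C,F,H,B] q_used=3 → run C
t=22: queue=[F,H,B] q_used=0 → run F
t=23: queue=[F,H,B] q_used=1 → run F
t=24: queue=[F,H,B] q_used=2 → run F
t=25: queue=[H,B] q_used=0 → run H
t=26: queue=[H,B] q_used=1 → run H
t=27: queue=[H,B] q_used=2 → run H
t=28: queue=[H,B] q_used=3 → run H
t=29: queue=[B] q_used=0 → run B
t=30: queue=[B] q_used=1 → run B
t=31: (idle)
t=32: (idle)
t=33: (idle)
t=34: (idle)
t=35: (idle)
t=36: (idle)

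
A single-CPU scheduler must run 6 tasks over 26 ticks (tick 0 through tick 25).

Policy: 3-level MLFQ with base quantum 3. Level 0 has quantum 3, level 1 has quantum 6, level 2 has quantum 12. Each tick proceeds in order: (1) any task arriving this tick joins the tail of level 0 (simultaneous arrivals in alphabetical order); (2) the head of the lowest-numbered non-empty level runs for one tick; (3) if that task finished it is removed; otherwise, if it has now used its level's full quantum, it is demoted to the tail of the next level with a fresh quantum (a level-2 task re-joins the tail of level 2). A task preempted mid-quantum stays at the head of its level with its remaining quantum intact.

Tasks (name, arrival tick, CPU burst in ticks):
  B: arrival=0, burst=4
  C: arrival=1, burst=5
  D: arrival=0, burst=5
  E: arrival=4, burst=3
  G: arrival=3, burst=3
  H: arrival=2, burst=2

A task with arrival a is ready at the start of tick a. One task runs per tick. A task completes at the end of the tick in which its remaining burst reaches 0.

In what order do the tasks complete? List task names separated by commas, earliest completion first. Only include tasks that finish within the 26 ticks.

completion order = H, G, E, B, D, C

t=0: L0/L1/L2 = BD/-/- → run B
t=1: L0/L1/L2 = BDC/-/- → run B
t=2: L0/L1/L2 = BDCH/-/- → run B
t=3: L0/L1/L2 = DCHG/B/- → run D
t=4: L0/L1/L2 = DCHGE/B/- → run D
t=5: L0/L1/L2 = DCHGE/B/- → run D
t=6: L0/L1/L2 = CHGE/BD/- → run C
t=7: L0/L1/L2 = CHGE/BD/- → run C
t=8: L0/L1/L2 = CHGE/BD/- → run C
t=9: L0/L1/L2 = HGE/BDC/- → run H
t=10: L0/L1/L2 = HGE/BDC/- → run H
t=11: L0/L1/L2 = GE/BDC/- → run G
t=12: L0/L1/L2 = GE/BDC/- → run G
t=13: L0/L1/L2 = GE/BDC/- → run G
t=14: L0/L1/L2 = E/BDC/- → run E
t=15: L0/L1/L2 = E/BDC/- → run E
t=16: L0/L1/L2 = E/BDC/- → run E
t=17: L0/L1/L2 = -/BDC/- → run B
t=18: L0/L1/L2 = -/DC/- → run D
t=19: L0/L1/L2 = -/DC/- → run D
t=20: L0/L1/L2 = -/C/- → run C
t=21: L0/L1/L2 = -/C/- → run C
t=22: (idle)
t=23: (idle)
t=24: (idle)
t=25: (idle)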